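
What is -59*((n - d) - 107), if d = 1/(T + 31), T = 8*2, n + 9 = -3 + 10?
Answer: 302316/47 ≈ 6432.3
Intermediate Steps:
n = -2 (n = -9 + (-3 + 10) = -9 + 7 = -2)
T = 16
d = 1/47 (d = 1/(16 + 31) = 1/47 ≈ 0.021277)
-59*((n - d) - 107) = -59*((-2 - 1*1/47) - 107) = -59*((-2 - 1/47) - 107) = -59*(-95/47 - 107) = -59*(-5124/47) = 302316/47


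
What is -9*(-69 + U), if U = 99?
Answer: -270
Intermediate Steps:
-9*(-69 + U) = -9*(-69 + 99) = -9*30 = -270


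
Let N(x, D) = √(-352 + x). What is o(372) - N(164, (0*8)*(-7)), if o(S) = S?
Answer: 372 - 2*I*√47 ≈ 372.0 - 13.711*I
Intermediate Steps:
o(372) - N(164, (0*8)*(-7)) = 372 - √(-352 + 164) = 372 - √(-188) = 372 - 2*I*√47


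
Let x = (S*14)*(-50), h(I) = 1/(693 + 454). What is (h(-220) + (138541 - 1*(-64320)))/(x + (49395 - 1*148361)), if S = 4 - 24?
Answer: -16620112/6961143 ≈ -2.3876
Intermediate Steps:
S = -20
h(I) = 1/1147
x = 14000 (x = -20*14*(-50) = -280*(-50) = 14000)
(h(-220) + (138541 - 1*(-64320)))/(x + (49395 - 1*148361)) = (1/1147 + (138541 - 1*(-64320)))/(14000 + (49395 - 1*148361)) = (1/1147 + (138541 + 64320))/(14000 + (49395 - 148361)) = (1/1147 + 202861)/(14000 - 98966) = (232681568/1147)/(-84966) = (232681568/1147)*(-1/84966) = -16620112/6961143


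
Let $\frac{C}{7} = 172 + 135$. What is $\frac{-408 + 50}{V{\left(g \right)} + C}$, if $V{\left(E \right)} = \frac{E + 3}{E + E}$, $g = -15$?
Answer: $- \frac{1790}{10747} \approx -0.16656$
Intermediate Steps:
$C = 2149$ ($C = 7 \left(172 + 135\right) = 7 \cdot 307 = 2149$)
$V{\left(E \right)} = \frac{3 + E}{2 E}$
$\frac{-408 + 50}{V{\left(g \right)} + C} = \frac{-408 + 50}{\frac{3 - 15}{2 \left(-15\right)} + 2149} = - \frac{358}{\frac{1}{2} \left(- \frac{1}{15}\right) \left(-12\right) + 2149} = - \frac{358}{\frac{2}{5} + 2149} = - \frac{358}{\frac{10747}{5}} = \left(-358\right) \frac{5}{10747} = - \frac{1790}{10747}$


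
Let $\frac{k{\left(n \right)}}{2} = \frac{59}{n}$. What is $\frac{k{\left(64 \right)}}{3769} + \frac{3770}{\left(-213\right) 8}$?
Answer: $- \frac{56823953}{25689504} \approx -2.212$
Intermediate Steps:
$k{\left(n \right)} = \frac{118}{n}$ ($k{\left(n \right)} = 2 \frac{59}{n} = \frac{118}{n}$)
$\frac{k{\left(64 \right)}}{3769} + \frac{3770}{\left(-213\right) 8} = \frac{118 \cdot \frac{1}{64}}{3769} + \frac{3770}{\left(-213\right) 8} = 118 \cdot \frac{1}{64} \cdot \frac{1}{3769} + \frac{3770}{-1704} = \frac{59}{32} \cdot \frac{1}{3769} + 3770 \left(- \frac{1}{1704}\right) = \frac{59}{120608} - \frac{1885}{852} = - \frac{56823953}{25689504}$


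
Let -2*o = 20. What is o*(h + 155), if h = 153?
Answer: -3080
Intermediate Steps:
o = -10 (o = -½*20 = -10)
o*(h + 155) = -10*(153 + 155) = -10*308 = -3080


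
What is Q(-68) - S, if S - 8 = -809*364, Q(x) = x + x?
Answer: 294332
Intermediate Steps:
Q(x) = 2*x
S = -294468 (S = 8 - 809*364 = 8 - 294476 = -294468)
Q(-68) - S = 2*(-68) - 1*(-294468) = -136 + 294468 = 294332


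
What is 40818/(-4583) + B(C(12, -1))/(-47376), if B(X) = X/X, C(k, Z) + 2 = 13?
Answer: -1933798151/217124208 ≈ -8.9064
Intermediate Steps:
C(k, Z) = 11 (C(k, Z) = -2 + 13 = 11)
B(X) = 1
40818/(-4583) + B(C(12, -1))/(-47376) = 40818/(-4583) + 1/(-47376) = 40818*(-1/4583) + 1*(-1/47376) = -40818/4583 - 1/47376 = -1933798151/217124208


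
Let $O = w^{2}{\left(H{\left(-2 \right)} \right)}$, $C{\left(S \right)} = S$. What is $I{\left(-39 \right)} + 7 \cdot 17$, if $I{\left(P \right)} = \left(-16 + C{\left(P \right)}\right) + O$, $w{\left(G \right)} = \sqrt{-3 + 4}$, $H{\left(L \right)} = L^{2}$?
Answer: $65$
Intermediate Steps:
$w{\left(G \right)} = 1$ ($w{\left(G \right)} = \sqrt{1} = 1$)
$O = 1$ ($O = 1^{2} = 1$)
$I{\left(P \right)} = -15 + P$ ($I{\left(P \right)} = \left(-16 + P\right) + 1 = -15 + P$)
$I{\left(-39 \right)} + 7 \cdot 17 = \left(-15 - 39\right) + 7 \cdot 17 = -54 + 119 = 65$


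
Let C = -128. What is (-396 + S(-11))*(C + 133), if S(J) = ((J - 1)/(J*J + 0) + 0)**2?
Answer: -28988460/14641 ≈ -1980.0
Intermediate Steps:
S(J) = (-1 + J)**2/J**4 (S(J) = ((-1 + J)/(J**2 + 0) + 0)**2 = ((-1 + J)/(J**2) + 0)**2 = ((-1 + J)/J**2 + 0)**2 = ((-1 + J)/J**2)**2 = (-1 + J)**2/J**4)
(-396 + S(-11))*(C + 133) = (-396 + (-1 - 11)**2/(-11)**4)*(-128 + 133) = (-396 + (1/14641)*(-12)**2)*5 = (-396 + (1/14641)*144)*5 = (-396 + 144/14641)*5 = -5797692/14641*5 = -28988460/14641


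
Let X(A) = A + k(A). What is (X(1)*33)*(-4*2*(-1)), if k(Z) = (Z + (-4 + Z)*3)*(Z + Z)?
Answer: -3960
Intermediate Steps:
k(Z) = 2*Z*(-12 + 4*Z) (k(Z) = (Z + (-12 + 3*Z))*(2*Z) = (-12 + 4*Z)*(2*Z) = 2*Z*(-12 + 4*Z))
X(A) = A + 8*A*(-3 + A)
(X(1)*33)*(-4*2*(-1)) = ((1*(-23 + 8*1))*33)*(-4*2*(-1)) = ((1*(-23 + 8))*33)*(-8*(-1)) = ((1*(-15))*33)*8 = -15*33*8 = -495*8 = -3960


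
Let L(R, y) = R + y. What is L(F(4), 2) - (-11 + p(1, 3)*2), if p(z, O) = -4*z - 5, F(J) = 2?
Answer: 33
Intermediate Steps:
p(z, O) = -5 - 4*z
L(F(4), 2) - (-11 + p(1, 3)*2) = (2 + 2) - (-11 + (-5 - 4*1)*2) = 4 - (-11 + (-5 - 4)*2) = 4 - (-11 - 9*2) = 4 - (-11 - 18) = 4 - 1*(-29) = 4 + 29 = 33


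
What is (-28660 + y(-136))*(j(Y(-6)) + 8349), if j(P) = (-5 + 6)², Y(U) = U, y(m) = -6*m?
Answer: -232497400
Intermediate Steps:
j(P) = 1 (j(P) = 1² = 1)
(-28660 + y(-136))*(j(Y(-6)) + 8349) = (-28660 - 6*(-136))*(1 + 8349) = (-28660 + 816)*8350 = -27844*8350 = -232497400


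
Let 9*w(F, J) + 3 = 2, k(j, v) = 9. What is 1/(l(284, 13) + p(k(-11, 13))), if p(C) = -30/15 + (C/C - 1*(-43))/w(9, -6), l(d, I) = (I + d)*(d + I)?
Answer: 1/87811 ≈ 1.1388e-5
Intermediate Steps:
w(F, J) = -⅑ (w(F, J) = -⅓ + (⅑)*2 = -⅓ + 2/9 = -⅑)
l(d, I) = (I + d)² (l(d, I) = (I + d)*(I + d) = (I + d)²)
p(C) = -398 (p(C) = -30/15 + (C/C - 1*(-43))/(-⅑) = -30*1/15 + (1 + 43)*(-9) = -2 + 44*(-9) = -2 - 396 = -398)
1/(l(284, 13) + p(k(-11, 13))) = 1/((13 + 284)² - 398) = 1/(297² - 398) = 1/(88209 - 398) = 1/87811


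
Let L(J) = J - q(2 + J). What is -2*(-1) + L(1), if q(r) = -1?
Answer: 4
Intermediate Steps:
L(J) = 1 + J (L(J) = J - 1*(-1) = J + 1 = 1 + J)
-2*(-1) + L(1) = -2*(-1) + (1 + 1) = 2 + 2 = 4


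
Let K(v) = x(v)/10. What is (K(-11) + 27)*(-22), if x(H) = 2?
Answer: -2992/5 ≈ -598.40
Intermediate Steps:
K(v) = ⅕ (K(v) = 2/10 = 2*(⅒) = ⅕)
(K(-11) + 27)*(-22) = (⅕ + 27)*(-22) = (136/5)*(-22) = -2992/5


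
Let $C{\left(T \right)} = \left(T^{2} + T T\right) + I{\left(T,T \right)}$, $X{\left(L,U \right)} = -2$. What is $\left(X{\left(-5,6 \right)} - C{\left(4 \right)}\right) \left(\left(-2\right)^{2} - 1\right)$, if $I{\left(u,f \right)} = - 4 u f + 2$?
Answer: $84$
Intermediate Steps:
$I{\left(u,f \right)} = 2 - 4 f u$ ($I{\left(u,f \right)} = - 4 f u + 2 = 2 - 4 f u$)
$C{\left(T \right)} = 2 - 2 T^{2}$ ($C{\left(T \right)} = \left(T^{2} + T T\right) - \left(-2 + 4 T T\right) = \left(T^{2} + T^{2}\right) - \left(-2 + 4 T^{2}\right) = 2 T^{2} - \left(-2 + 4 T^{2}\right) = 2 - 2 T^{2}$)
$\left(X{\left(-5,6 \right)} - C{\left(4 \right)}\right) \left(\left(-2\right)^{2} - 1\right) = \left(-2 - \left(2 - 2 \cdot 4^{2}\right)\right) \left(\left(-2\right)^{2} - 1\right) = \left(-2 - \left(2 - 32\right)\right) \left(4 - 1\right) = \left(-2 - \left(2 - 32\right)\right) 3 = \left(-2 - -30\right) 3 = \left(-2 + 30\right) 3 = 28 \cdot 3 = 84$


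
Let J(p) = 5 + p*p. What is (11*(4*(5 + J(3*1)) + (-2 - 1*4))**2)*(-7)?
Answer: -377300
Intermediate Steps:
J(p) = 5 + p**2
(11*(4*(5 + J(3*1)) + (-2 - 1*4))**2)*(-7) = (11*(4*(5 + (5 + (3*1)**2)) + (-2 - 1*4))**2)*(-7) = (11*(4*(5 + (5 + 3**2)) + (-2 - 4))**2)*(-7) = (11*(4*(5 + (5 + 9)) - 6)**2)*(-7) = (11*(4*(5 + 14) - 6)**2)*(-7) = (11*(4*19 - 6)**2)*(-7) = (11*(76 - 6)**2)*(-7) = (11*70**2)*(-7) = (11*4900)*(-7) = 53900*(-7) = -377300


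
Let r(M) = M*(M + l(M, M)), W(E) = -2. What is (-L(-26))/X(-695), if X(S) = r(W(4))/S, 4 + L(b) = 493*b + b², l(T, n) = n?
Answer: -4220735/4 ≈ -1.0552e+6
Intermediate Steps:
L(b) = -4 + b² + 493*b (L(b) = -4 + (493*b + b²) = -4 + (b² + 493*b) = -4 + b² + 493*b)
r(M) = 2*M² (r(M) = M*(M + M) = M*(2*M) = 2*M²)
X(S) = 8/S (X(S) = (2*(-2)²)/S = (2*4)/S = 8/S)
(-L(-26))/X(-695) = (-(-4 + (-26)² + 493*(-26)))/((8/(-695))) = (-(-4 + 676 - 12818))/((8*(-1/695))) = (-1*(-12146))/(-8/695) = 12146*(-695/8) = -4220735/4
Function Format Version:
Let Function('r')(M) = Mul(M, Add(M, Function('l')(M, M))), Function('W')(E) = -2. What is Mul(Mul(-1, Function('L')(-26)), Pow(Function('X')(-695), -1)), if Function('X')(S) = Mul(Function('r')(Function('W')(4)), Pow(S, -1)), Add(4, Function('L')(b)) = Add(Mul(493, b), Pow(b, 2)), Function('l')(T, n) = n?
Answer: Rational(-4220735, 4) ≈ -1.0552e+6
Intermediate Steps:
Function('L')(b) = Add(-4, Pow(b, 2), Mul(493, b)) (Function('L')(b) = Add(-4, Add(Mul(493, b), Pow(b, 2))) = Add(-4, Add(Pow(b, 2), Mul(493, b))) = Add(-4, Pow(b, 2), Mul(493, b)))
Function('r')(M) = Mul(2, Pow(M, 2)) (Function('r')(M) = Mul(M, Add(M, M)) = Mul(M, Mul(2, M)) = Mul(2, Pow(M, 2)))
Function('X')(S) = Mul(8, Pow(S, -1)) (Function('X')(S) = Mul(Mul(2, Pow(-2, 2)), Pow(S, -1)) = Mul(Mul(2, 4), Pow(S, -1)) = Mul(8, Pow(S, -1)))
Mul(Mul(-1, Function('L')(-26)), Pow(Function('X')(-695), -1)) = Mul(Mul(-1, Add(-4, Pow(-26, 2), Mul(493, -26))), Pow(Mul(8, Pow(-695, -1)), -1)) = Mul(Mul(-1, Add(-4, 676, -12818)), Pow(Mul(8, Rational(-1, 695)), -1)) = Mul(Mul(-1, -12146), Pow(Rational(-8, 695), -1)) = Mul(12146, Rational(-695, 8)) = Rational(-4220735, 4)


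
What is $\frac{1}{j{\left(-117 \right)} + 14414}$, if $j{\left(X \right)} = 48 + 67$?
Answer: $\frac{1}{14529} \approx 6.8828 \cdot 10^{-5}$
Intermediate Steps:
$j{\left(X \right)} = 115$
$\frac{1}{j{\left(-117 \right)} + 14414} = \frac{1}{115 + 14414} = \frac{1}{14529}$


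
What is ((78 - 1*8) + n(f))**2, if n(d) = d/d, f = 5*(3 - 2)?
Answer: 5041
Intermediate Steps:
f = 5 (f = 5*1 = 5)
n(d) = 1
((78 - 1*8) + n(f))**2 = ((78 - 1*8) + 1)**2 = ((78 - 8) + 1)**2 = (70 + 1)**2 = 71**2 = 5041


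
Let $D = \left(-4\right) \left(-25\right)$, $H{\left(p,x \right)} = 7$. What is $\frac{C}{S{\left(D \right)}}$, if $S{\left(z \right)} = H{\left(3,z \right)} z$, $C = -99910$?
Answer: $- \frac{9991}{70} \approx -142.73$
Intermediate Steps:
$D = 100$
$S{\left(z \right)} = 7 z$
$\frac{C}{S{\left(D \right)}} = - \frac{99910}{7 \cdot 100} = - \frac{99910}{700} = \left(-99910\right) \frac{1}{700} = - \frac{9991}{70}$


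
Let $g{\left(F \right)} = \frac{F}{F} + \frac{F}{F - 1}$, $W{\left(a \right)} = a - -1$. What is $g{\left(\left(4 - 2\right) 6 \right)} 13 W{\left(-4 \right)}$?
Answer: $- \frac{897}{11} \approx -81.545$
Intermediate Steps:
$W{\left(a \right)} = 1 + a$ ($W{\left(a \right)} = a + 1 = 1 + a$)
$g{\left(F \right)} = 1 + \frac{F}{-1 + F}$
$g{\left(\left(4 - 2\right) 6 \right)} 13 W{\left(-4 \right)} = \frac{-1 + 2 \left(4 - 2\right) 6}{-1 + \left(4 - 2\right) 6} \cdot 13 \left(1 - 4\right) = \frac{-1 + 2 \cdot 2 \cdot 6}{-1 + 2 \cdot 6} \cdot 13 \left(-3\right) = \frac{-1 + 2 \cdot 12}{-1 + 12} \cdot 13 \left(-3\right) = \frac{-1 + 24}{11} \cdot 13 \left(-3\right) = \frac{1}{11} \cdot 23 \cdot 13 \left(-3\right) = \frac{23}{11} \cdot 13 \left(-3\right) = \frac{299}{11} \left(-3\right) = - \frac{897}{11}$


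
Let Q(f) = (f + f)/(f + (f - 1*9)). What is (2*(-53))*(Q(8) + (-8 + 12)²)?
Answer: -13568/7 ≈ -1938.3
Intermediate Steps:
Q(f) = 2*f/(-9 + 2*f) (Q(f) = (2*f)/(f + (f - 9)) = (2*f)/(f + (-9 + f)) = (2*f)/(-9 + 2*f) = 2*f/(-9 + 2*f))
(2*(-53))*(Q(8) + (-8 + 12)²) = (2*(-53))*(2*8/(-9 + 2*8) + (-8 + 12)²) = -106*(2*8/(-9 + 16) + 4²) = -106*(2*8/7 + 16) = -106*(2*8*(⅐) + 16) = -106*(16/7 + 16) = -106*128/7 = -13568/7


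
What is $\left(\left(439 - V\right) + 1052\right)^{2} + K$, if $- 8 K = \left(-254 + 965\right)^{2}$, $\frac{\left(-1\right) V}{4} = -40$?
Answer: $\frac{13666967}{8} \approx 1.7084 \cdot 10^{6}$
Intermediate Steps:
$V = 160$ ($V = \left(-4\right) \left(-40\right) = 160$)
$K = - \frac{505521}{8}$ ($K = - \frac{\left(-254 + 965\right)^{2}}{8} = - \frac{711^{2}}{8} = \left(- \frac{1}{8}\right) 505521 = - \frac{505521}{8} \approx -63190.0$)
$\left(\left(439 - V\right) + 1052\right)^{2} + K = \left(\left(439 - 160\right) + 1052\right)^{2} - \frac{505521}{8} = \left(279 + 1052\right)^{2} - \frac{505521}{8} = 1331^{2} - \frac{505521}{8} = 1771561 - \frac{505521}{8} = \frac{13666967}{8}$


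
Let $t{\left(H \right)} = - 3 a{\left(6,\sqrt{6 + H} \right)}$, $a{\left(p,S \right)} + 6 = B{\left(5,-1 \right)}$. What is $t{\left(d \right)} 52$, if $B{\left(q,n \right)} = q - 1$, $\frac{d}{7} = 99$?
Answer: $312$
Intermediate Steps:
$d = 693$ ($d = 7 \cdot 99 = 693$)
$B{\left(q,n \right)} = -1 + q$ ($B{\left(q,n \right)} = q - 1 = -1 + q$)
$a{\left(p,S \right)} = -2$ ($a{\left(p,S \right)} = -6 + \left(-1 + 5\right) = -6 + 4 = -2$)
$t{\left(H \right)} = 6$ ($t{\left(H \right)} = \left(-3\right) \left(-2\right) = 6$)
$t{\left(d \right)} 52 = 6 \cdot 52 = 312$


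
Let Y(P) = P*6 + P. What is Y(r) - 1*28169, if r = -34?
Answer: -28407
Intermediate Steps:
Y(P) = 7*P (Y(P) = 6*P + P = 7*P)
Y(r) - 1*28169 = 7*(-34) - 1*28169 = -238 - 28169 = -28407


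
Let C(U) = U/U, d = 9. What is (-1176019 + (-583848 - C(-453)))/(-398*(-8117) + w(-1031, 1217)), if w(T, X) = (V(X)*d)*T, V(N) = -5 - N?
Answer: -439967/3642376 ≈ -0.12079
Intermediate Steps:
w(T, X) = T*(-45 - 9*X) (w(T, X) = ((-5 - X)*9)*T = (-45 - 9*X)*T = T*(-45 - 9*X))
C(U) = 1
(-1176019 + (-583848 - C(-453)))/(-398*(-8117) + w(-1031, 1217)) = (-1176019 + (-583848 - 1*1))/(-398*(-8117) - 9*(-1031)*(5 + 1217)) = (-1176019 + (-583848 - 1))/(3230566 - 9*(-1031)*1222) = (-1176019 - 583849)/(3230566 + 11338938) = -1759868/14569504 = -1759868*1/14569504 = -439967/3642376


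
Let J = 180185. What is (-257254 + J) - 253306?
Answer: -330375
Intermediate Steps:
(-257254 + J) - 253306 = (-257254 + 180185) - 253306 = -77069 - 253306 = -330375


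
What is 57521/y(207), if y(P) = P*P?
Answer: 57521/42849 ≈ 1.3424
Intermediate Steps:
y(P) = P**2
57521/y(207) = 57521/(207**2) = 57521/42849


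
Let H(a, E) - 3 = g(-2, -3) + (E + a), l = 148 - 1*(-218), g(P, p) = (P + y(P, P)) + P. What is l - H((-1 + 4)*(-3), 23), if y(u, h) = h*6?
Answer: 365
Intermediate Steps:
y(u, h) = 6*h
g(P, p) = 8*P (g(P, p) = (P + 6*P) + P = 7*P + P = 8*P)
l = 366 (l = 148 + 218 = 366)
H(a, E) = -13 + E + a (H(a, E) = 3 + (8*(-2) + (E + a)) = 3 + (-16 + (E + a)) = 3 + (-16 + E + a) = -13 + E + a)
l - H((-1 + 4)*(-3), 23) = 366 - (-13 + 23 + (-1 + 4)*(-3)) = 366 - (-13 + 23 + 3*(-3)) = 366 - (-13 + 23 - 9) = 366 - 1*1 = 366 - 1 = 365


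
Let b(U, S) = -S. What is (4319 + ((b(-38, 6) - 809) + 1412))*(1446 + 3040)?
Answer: 22053176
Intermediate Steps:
(4319 + ((b(-38, 6) - 809) + 1412))*(1446 + 3040) = (4319 + ((-1*6 - 809) + 1412))*(1446 + 3040) = (4319 + ((-6 - 809) + 1412))*4486 = (4319 + (-815 + 1412))*4486 = (4319 + 597)*4486 = 4916*4486 = 22053176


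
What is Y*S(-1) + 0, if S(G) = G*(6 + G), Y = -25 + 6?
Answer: 95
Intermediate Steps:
Y = -19
Y*S(-1) + 0 = -(-19)*(6 - 1) + 0 = -(-19)*5 + 0 = -19*(-5) + 0 = 95 + 0 = 95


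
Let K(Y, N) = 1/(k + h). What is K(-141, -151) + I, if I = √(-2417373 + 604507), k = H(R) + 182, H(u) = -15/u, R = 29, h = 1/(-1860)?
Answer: 53940/9789151 + I*√1812866 ≈ 0.0055102 + 1346.4*I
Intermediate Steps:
h = -1/1860 ≈ -0.00053763
k = 5263/29 (k = -15/29 + 182 = 5263/29 ≈ 181.48)
K(Y, N) = 53940/9789151 (K(Y, N) = 1/(5263/29 - 1/1860) = 1/(9789151/53940) = 53940/9789151)
I = I*√1812866 (I = √(-1812866) = I*√1812866 ≈ 1346.4*I)
K(-141, -151) + I = 53940/9789151 + I*√1812866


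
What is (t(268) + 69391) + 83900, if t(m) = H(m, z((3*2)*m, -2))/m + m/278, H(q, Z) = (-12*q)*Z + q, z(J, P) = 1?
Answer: 21306054/139 ≈ 1.5328e+5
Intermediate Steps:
H(q, Z) = q - 12*Z*q (H(q, Z) = -12*Z*q + q = q - 12*Z*q)
t(m) = -11 + m/278 (t(m) = (m*(1 - 12*1))/m + m/278 = (m*(1 - 12))/m + m*(1/278) = (m*(-11))/m + m/278 = (-11*m)/m + m/278 = -11 + m/278)
(t(268) + 69391) + 83900 = ((-11 + (1/278)*268) + 69391) + 83900 = ((-11 + 134/139) + 69391) + 83900 = (-1395/139 + 69391) + 83900 = 9643954/139 + 83900 = 21306054/139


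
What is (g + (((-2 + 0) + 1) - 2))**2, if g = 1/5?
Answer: 196/25 ≈ 7.8400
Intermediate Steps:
g = 1/5 ≈ 0.20000
(g + (((-2 + 0) + 1) - 2))**2 = (1/5 + (((-2 + 0) + 1) - 2))**2 = (1/5 + ((-2 + 1) - 2))**2 = (1/5 + (-1 - 2))**2 = (1/5 - 3)**2 = (-14/5)**2 = 196/25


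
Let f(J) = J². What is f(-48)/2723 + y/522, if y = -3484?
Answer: -4142122/710703 ≈ -5.8282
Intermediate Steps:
f(-48)/2723 + y/522 = (-48)²/2723 - 3484/522 = 2304*(1/2723) - 3484*1/522 = 2304/2723 - 1742/261 = -4142122/710703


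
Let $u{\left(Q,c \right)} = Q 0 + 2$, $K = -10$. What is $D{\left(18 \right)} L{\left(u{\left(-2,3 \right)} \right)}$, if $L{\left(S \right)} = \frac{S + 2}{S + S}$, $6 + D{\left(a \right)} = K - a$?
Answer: $-34$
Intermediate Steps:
$u{\left(Q,c \right)} = 2$ ($u{\left(Q,c \right)} = 0 + 2 = 2$)
$D{\left(a \right)} = -16 - a$ ($D{\left(a \right)} = -6 - \left(10 + a\right) = -16 - a$)
$L{\left(S \right)} = \frac{2 + S}{2 S}$
$D{\left(18 \right)} L{\left(u{\left(-2,3 \right)} \right)} = \left(-16 - 18\right) \frac{2 + 2}{2 \cdot 2} = \left(-16 - 18\right) \frac{1}{2} \cdot \frac{1}{2} \cdot 4 = \left(-34\right) 1 = -34$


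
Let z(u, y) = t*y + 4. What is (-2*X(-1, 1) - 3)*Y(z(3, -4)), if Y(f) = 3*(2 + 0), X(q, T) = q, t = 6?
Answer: -6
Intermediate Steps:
z(u, y) = 4 + 6*y (z(u, y) = 6*y + 4 = 4 + 6*y)
Y(f) = 6 (Y(f) = 3*2 = 6)
(-2*X(-1, 1) - 3)*Y(z(3, -4)) = (-2*(-1) - 3)*6 = (2 - 3)*6 = -1*6 = -6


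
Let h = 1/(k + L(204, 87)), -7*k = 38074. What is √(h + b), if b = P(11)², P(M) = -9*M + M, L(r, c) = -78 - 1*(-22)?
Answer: √1273142098978/12822 ≈ 88.000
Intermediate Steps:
L(r, c) = -56 (L(r, c) = -78 + 22 = -56)
P(M) = -8*M
k = -38074/7 (k = -⅐*38074 = -38074/7 ≈ -5439.1)
b = 7744 (b = (-8*11)² = (-88)² = 7744)
h = -7/38466 (h = 1/(-38074/7 - 56) = 1/(-38466/7) = -7/38466 ≈ -0.00018198)
√(h + b) = √(-7/38466 + 7744) = √(297880697/38466) = √1273142098978/12822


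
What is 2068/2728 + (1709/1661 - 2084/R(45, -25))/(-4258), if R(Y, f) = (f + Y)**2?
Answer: 16641993211/21924867800 ≈ 0.75905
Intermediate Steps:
R(Y, f) = (Y + f)**2
2068/2728 + (1709/1661 - 2084/R(45, -25))/(-4258) = 2068/2728 + (1709/1661 - 2084/(45 - 25)**2)/(-4258) = 2068*(1/2728) + (1709*(1/1661) - 2084/(20**2))*(-1/4258) = 47/62 + (1709/1661 - 2084/400)*(-1/4258) = 47/62 + (1709/1661 - 2084*1/400)*(-1/4258) = 47/62 + (1709/1661 - 521/100)*(-1/4258) = 47/62 - 694481/166100*(-1/4258) = 47/62 + 694481/707253800 = 16641993211/21924867800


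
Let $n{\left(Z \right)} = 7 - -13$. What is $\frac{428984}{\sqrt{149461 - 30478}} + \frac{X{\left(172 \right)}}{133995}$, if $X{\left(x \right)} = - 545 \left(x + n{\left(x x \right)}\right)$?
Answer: $- \frac{6976}{8933} + \frac{428984 \sqrt{118983}}{118983} \approx 1242.9$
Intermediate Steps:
$n{\left(Z \right)} = 20$ ($n{\left(Z \right)} = 7 + 13 = 20$)
$X{\left(x \right)} = -10900 - 545 x$ ($X{\left(x \right)} = - 545 \left(x + 20\right) = - 545 \left(20 + x\right) = -10900 - 545 x$)
$\frac{428984}{\sqrt{149461 - 30478}} + \frac{X{\left(172 \right)}}{133995} = \frac{428984}{\sqrt{149461 - 30478}} + \frac{-10900 - 93740}{133995} = \frac{428984}{\sqrt{118983}} + \left(-10900 - 93740\right) \frac{1}{133995} = 428984 \frac{\sqrt{118983}}{118983} - \frac{6976}{8933} = \frac{428984 \sqrt{118983}}{118983} - \frac{6976}{8933} = - \frac{6976}{8933} + \frac{428984 \sqrt{118983}}{118983}$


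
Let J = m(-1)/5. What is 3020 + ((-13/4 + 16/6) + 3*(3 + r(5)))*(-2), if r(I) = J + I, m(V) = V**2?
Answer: 89159/30 ≈ 2972.0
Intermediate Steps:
J = 1/5 (J = (-1)**2/5 = 1*(1/5) = 1/5 ≈ 0.20000)
r(I) = 1/5 + I
3020 + ((-13/4 + 16/6) + 3*(3 + r(5)))*(-2) = 3020 + ((-13/4 + 16/6) + 3*(3 + (1/5 + 5)))*(-2) = 3020 + ((-13*1/4 + 16*(1/6)) + 3*(3 + 26/5))*(-2) = 3020 + ((-13/4 + 8/3) + 3*(41/5))*(-2) = 3020 + (-7/12 + 123/5)*(-2) = 3020 + (1441/60)*(-2) = 3020 - 1441/30 = 89159/30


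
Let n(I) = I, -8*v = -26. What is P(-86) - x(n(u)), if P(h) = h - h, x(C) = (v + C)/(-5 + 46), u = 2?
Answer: -21/164 ≈ -0.12805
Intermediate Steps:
v = 13/4 (v = -⅛*(-26) = 13/4 ≈ 3.2500)
x(C) = 13/164 + C/41 (x(C) = (13/4 + C)/(-5 + 46) = (13/4 + C)/41 = (13/4 + C)*(1/41) = 13/164 + C/41)
P(h) = 0
P(-86) - x(n(u)) = 0 - (13/164 + (1/41)*2) = 0 - (13/164 + 2/41) = 0 - 1*21/164 = 0 - 21/164 = -21/164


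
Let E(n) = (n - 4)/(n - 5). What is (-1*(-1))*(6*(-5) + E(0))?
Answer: -146/5 ≈ -29.200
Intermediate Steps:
E(n) = (-4 + n)/(-5 + n)
(-1*(-1))*(6*(-5) + E(0)) = (-1*(-1))*(6*(-5) + (-4 + 0)/(-5 + 0)) = 1*(-30 - 4/(-5)) = 1*(-30 - ⅕*(-4)) = 1*(-30 + ⅘) = 1*(-146/5) = -146/5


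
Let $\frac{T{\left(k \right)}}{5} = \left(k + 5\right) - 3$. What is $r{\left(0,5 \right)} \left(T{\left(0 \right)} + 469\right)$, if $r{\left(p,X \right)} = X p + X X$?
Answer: $11975$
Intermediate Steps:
$r{\left(p,X \right)} = X^{2} + X p$ ($r{\left(p,X \right)} = X p + X^{2} = X^{2} + X p$)
$T{\left(k \right)} = 10 + 5 k$ ($T{\left(k \right)} = 5 \left(\left(k + 5\right) - 3\right) = 5 \left(\left(5 + k\right) - 3\right) = 5 \left(2 + k\right) = 10 + 5 k$)
$r{\left(0,5 \right)} \left(T{\left(0 \right)} + 469\right) = 5 \left(5 + 0\right) \left(\left(10 + 5 \cdot 0\right) + 469\right) = 5 \cdot 5 \left(\left(10 + 0\right) + 469\right) = 25 \left(10 + 469\right) = 25 \cdot 479 = 11975$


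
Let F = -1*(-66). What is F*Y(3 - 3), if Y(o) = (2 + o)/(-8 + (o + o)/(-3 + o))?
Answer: -33/2 ≈ -16.500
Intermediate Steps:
F = 66
Y(o) = (2 + o)/(-8 + 2*o/(-3 + o)) (Y(o) = (2 + o)/(-8 + (2*o)/(-3 + o)) = (2 + o)/(-8 + 2*o/(-3 + o)))
F*Y(3 - 3) = 66*((6 + (3 - 3) - (3 - 3)**2)/(6*(-4 + (3 - 3)))) = 66*((6 + 0 - 1*0**2)/(6*(-4 + 0))) = 66*((1/6)*(6 + 0 - 1*0)/(-4)) = 66*((1/6)*(-1/4)*(6 + 0 + 0)) = 66*((1/6)*(-1/4)*6) = 66*(-1/4) = -33/2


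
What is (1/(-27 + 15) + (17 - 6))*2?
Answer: 131/6 ≈ 21.833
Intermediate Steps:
(1/(-27 + 15) + (17 - 6))*2 = (1/(-12) + 11)*2 = (-1/12 + 11)*2 = (131/12)*2 = 131/6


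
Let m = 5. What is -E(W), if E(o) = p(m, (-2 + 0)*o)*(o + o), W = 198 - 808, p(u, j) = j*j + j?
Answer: 1817336400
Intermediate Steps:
p(u, j) = j + j**2 (p(u, j) = j**2 + j = j + j**2)
W = -610
E(o) = -4*o**2*(1 - 2*o) (E(o) = (((-2 + 0)*o)*(1 + (-2 + 0)*o))*(o + o) = ((-2*o)*(1 - 2*o))*(2*o) = (-2*o*(1 - 2*o))*(2*o) = -4*o**2*(1 - 2*o))
-E(W) = -(-610)**2*(-4 + 8*(-610)) = -372100*(-4 - 4880) = -372100*(-4884) = -1*(-1817336400) = 1817336400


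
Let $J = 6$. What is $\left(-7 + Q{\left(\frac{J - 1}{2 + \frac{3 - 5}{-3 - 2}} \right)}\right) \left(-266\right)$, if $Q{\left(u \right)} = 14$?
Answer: $-1862$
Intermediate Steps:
$\left(-7 + Q{\left(\frac{J - 1}{2 + \frac{3 - 5}{-3 - 2}} \right)}\right) \left(-266\right) = \left(-7 + 14\right) \left(-266\right) = 7 \left(-266\right) = -1862$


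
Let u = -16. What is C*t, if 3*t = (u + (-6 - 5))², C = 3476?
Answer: 844668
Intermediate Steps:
t = 243 (t = (-16 + (-6 - 5))²/3 = (-16 - 11)²/3 = (⅓)*(-27)² = (⅓)*729 = 243)
C*t = 3476*243 = 844668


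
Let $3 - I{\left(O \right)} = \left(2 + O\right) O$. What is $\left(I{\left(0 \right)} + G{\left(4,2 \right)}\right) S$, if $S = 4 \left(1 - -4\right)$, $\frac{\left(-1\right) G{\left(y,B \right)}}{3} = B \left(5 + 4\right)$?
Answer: $-1020$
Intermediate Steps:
$G{\left(y,B \right)} = - 27 B$ ($G{\left(y,B \right)} = - 3 B \left(5 + 4\right) = - 3 B 9 = - 3 \cdot 9 B = - 27 B$)
$I{\left(O \right)} = 3 - O \left(2 + O\right)$ ($I{\left(O \right)} = 3 - \left(2 + O\right) O = 3 - O \left(2 + O\right)$)
$S = 20$ ($S = 4 \left(1 + 4\right) = 4 \cdot 5 = 20$)
$\left(I{\left(0 \right)} + G{\left(4,2 \right)}\right) S = \left(\left(3 - 0^{2} - 0\right) - 54\right) 20 = \left(\left(3 - 0 + 0\right) - 54\right) 20 = \left(\left(3 + 0 + 0\right) - 54\right) 20 = \left(3 - 54\right) 20 = \left(-51\right) 20 = -1020$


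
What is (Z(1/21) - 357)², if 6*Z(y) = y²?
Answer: 892308833641/7001316 ≈ 1.2745e+5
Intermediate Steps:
Z(y) = y²/6
(Z(1/21) - 357)² = ((1/21)²/6 - 357)² = ((⅙)*(1/441) - 357)² = (1/2646 - 357)² = (-944621/2646)² = 892308833641/7001316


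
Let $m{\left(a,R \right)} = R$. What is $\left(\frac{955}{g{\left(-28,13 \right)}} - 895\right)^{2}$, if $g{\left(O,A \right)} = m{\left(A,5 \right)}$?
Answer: $495616$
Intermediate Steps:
$g{\left(O,A \right)} = 5$
$\left(\frac{955}{g{\left(-28,13 \right)}} - 895\right)^{2} = \left(\frac{955}{5} - 895\right)^{2} = \left(955 \cdot \frac{1}{5} - 895\right)^{2} = \left(191 - 895\right)^{2} = \left(-704\right)^{2} = 495616$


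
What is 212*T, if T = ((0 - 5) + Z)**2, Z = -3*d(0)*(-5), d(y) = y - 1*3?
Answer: 530000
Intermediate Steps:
d(y) = -3 + y (d(y) = y - 3 = -3 + y)
Z = -45 (Z = -3*(-3 + 0)*(-5) = -3*(-3)*(-5) = 9*(-5) = -45)
T = 2500 (T = ((0 - 5) - 45)**2 = (-5 - 45)**2 = (-50)**2 = 2500)
212*T = 212*2500 = 530000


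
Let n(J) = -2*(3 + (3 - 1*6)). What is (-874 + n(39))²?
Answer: 763876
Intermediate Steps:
n(J) = 0 (n(J) = -2*(3 + (3 - 6)) = -2*(3 - 3) = -2*0 = 0)
(-874 + n(39))² = (-874 + 0)² = (-874)² = 763876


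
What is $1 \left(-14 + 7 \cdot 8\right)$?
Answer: $42$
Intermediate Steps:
$1 \left(-14 + 7 \cdot 8\right) = 1 \left(-14 + 56\right) = 1 \cdot 42 = 42$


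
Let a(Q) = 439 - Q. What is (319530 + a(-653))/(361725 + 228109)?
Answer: 160311/294917 ≈ 0.54358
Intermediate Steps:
(319530 + a(-653))/(361725 + 228109) = (319530 + (439 - 1*(-653)))/(361725 + 228109) = (319530 + (439 + 653))/589834 = (319530 + 1092)*(1/589834) = 320622*(1/589834) = 160311/294917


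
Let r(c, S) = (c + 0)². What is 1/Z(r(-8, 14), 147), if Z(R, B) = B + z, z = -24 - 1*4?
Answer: 1/119 ≈ 0.0084034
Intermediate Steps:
r(c, S) = c²
z = -28 (z = -24 - 4 = -28)
Z(R, B) = -28 + B (Z(R, B) = B - 28 = -28 + B)
1/Z(r(-8, 14), 147) = 1/(-28 + 147) = 1/119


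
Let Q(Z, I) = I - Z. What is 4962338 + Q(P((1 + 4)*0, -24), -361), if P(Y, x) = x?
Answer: 4962001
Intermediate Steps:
4962338 + Q(P((1 + 4)*0, -24), -361) = 4962338 + (-361 - 1*(-24)) = 4962338 + (-361 + 24) = 4962338 - 337 = 4962001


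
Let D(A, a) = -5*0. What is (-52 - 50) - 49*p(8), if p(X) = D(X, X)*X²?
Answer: -102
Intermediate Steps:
D(A, a) = 0
p(X) = 0 (p(X) = 0*X² = 0)
(-52 - 50) - 49*p(8) = (-52 - 50) - 49*0 = -102 + 0 = -102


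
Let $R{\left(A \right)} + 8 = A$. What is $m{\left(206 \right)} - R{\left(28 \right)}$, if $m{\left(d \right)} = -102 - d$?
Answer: $-328$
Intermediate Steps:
$R{\left(A \right)} = -8 + A$
$m{\left(206 \right)} - R{\left(28 \right)} = \left(-102 - 206\right) - \left(-8 + 28\right) = \left(-102 - 206\right) - 20 = -308 - 20 = -328$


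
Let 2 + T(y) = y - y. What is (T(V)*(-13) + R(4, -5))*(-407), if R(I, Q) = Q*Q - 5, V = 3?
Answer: -18722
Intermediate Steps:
R(I, Q) = -5 + Q² (R(I, Q) = Q² - 5 = -5 + Q²)
T(y) = -2 (T(y) = -2 + (y - y) = -2 + 0 = -2)
(T(V)*(-13) + R(4, -5))*(-407) = (-2*(-13) + (-5 + (-5)²))*(-407) = (26 + (-5 + 25))*(-407) = (26 + 20)*(-407) = 46*(-407) = -18722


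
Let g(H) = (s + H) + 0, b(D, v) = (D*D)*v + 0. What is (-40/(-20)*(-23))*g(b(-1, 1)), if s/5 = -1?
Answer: 184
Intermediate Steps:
s = -5 (s = 5*(-1) = -5)
b(D, v) = v*D**2 (b(D, v) = D**2*v + 0 = v*D**2 + 0 = v*D**2)
g(H) = -5 + H (g(H) = (-5 + H) + 0 = -5 + H)
(-40/(-20)*(-23))*g(b(-1, 1)) = (-40/(-20)*(-23))*(-5 + 1*(-1)**2) = (-40*(-1/20)*(-23))*(-5 + 1*1) = (2*(-23))*(-5 + 1) = -46*(-4) = 184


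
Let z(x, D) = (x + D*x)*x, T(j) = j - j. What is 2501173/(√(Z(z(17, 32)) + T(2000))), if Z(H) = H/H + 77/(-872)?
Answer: 5002346*√173310/795 ≈ 2.6195e+6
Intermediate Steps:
T(j) = 0
z(x, D) = x*(x + D*x)
Z(H) = 795/872 (Z(H) = 1 + 77*(-1/872) = 1 - 77/872 = 795/872)
2501173/(√(Z(z(17, 32)) + T(2000))) = 2501173/(√(795/872 + 0)) = 2501173/(√(795/872)) = 2501173/((√173310/436)) = 2501173*(2*√173310/795) = 5002346*√173310/795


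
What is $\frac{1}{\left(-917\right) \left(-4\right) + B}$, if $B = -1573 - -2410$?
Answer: $\frac{1}{4505} \approx 0.00022198$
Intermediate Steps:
$B = 837$ ($B = -1573 + 2410 = 837$)
$\frac{1}{\left(-917\right) \left(-4\right) + B} = \frac{1}{\left(-917\right) \left(-4\right) + 837} = \frac{1}{3668 + 837} = \frac{1}{4505}$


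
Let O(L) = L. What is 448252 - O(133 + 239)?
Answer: 447880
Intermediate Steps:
448252 - O(133 + 239) = 448252 - (133 + 239) = 448252 - 1*372 = 448252 - 372 = 447880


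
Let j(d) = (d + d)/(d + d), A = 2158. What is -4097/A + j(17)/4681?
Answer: -19175899/10101598 ≈ -1.8983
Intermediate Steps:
j(d) = 1 (j(d) = (2*d)/((2*d)) = (2*d)*(1/(2*d)) = 1)
-4097/A + j(17)/4681 = -4097/2158 + 1/4681 = -19175899/10101598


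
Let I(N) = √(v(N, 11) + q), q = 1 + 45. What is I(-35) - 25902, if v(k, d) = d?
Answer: -25902 + √57 ≈ -25894.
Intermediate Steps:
q = 46
I(N) = √57 (I(N) = √(11 + 46) = √57)
I(-35) - 25902 = √57 - 25902 = -25902 + √57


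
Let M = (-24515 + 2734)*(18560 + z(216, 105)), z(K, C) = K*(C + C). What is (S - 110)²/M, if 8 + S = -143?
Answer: -68121/1392241520 ≈ -4.8929e-5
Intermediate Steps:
S = -151 (S = -8 - 143 = -151)
z(K, C) = 2*C*K (z(K, C) = K*(2*C) = 2*C*K)
M = -1392241520 (M = (-24515 + 2734)*(18560 + 2*105*216) = -21781*(18560 + 45360) = -21781*63920 = -1392241520)
(S - 110)²/M = (-151 - 110)²/(-1392241520) = (-261)²*(-1/1392241520) = 68121*(-1/1392241520) = -68121/1392241520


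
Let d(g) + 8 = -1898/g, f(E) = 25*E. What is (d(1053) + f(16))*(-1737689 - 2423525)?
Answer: -131519329684/81 ≈ -1.6237e+9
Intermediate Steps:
d(g) = -8 - 1898/g
(d(1053) + f(16))*(-1737689 - 2423525) = ((-8 - 1898/1053) + 25*16)*(-1737689 - 2423525) = ((-8 - 1898*1/1053) + 400)*(-4161214) = ((-8 - 146/81) + 400)*(-4161214) = (-794/81 + 400)*(-4161214) = (31606/81)*(-4161214) = -131519329684/81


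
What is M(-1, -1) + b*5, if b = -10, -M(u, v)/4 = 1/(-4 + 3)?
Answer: -46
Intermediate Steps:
M(u, v) = 4 (M(u, v) = -4/(-4 + 3) = -4/(-1) = -4*(-1) = 4)
M(-1, -1) + b*5 = 4 - 10*5 = 4 - 50 = -46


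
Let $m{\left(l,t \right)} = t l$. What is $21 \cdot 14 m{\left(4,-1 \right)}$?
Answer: $-1176$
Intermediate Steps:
$m{\left(l,t \right)} = l t$
$21 \cdot 14 m{\left(4,-1 \right)} = 21 \cdot 14 \cdot 4 \left(-1\right) = 294 \left(-4\right) = -1176$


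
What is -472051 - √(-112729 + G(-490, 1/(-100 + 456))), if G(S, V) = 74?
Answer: -472051 - I*√112655 ≈ -4.7205e+5 - 335.64*I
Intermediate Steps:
-472051 - √(-112729 + G(-490, 1/(-100 + 456))) = -472051 - √(-112729 + 74) = -472051 - √(-112655) = -472051 - I*√112655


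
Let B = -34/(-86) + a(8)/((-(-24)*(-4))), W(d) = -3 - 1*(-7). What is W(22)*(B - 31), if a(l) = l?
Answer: -15835/129 ≈ -122.75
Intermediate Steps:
W(d) = 4 (W(d) = -3 + 7 = 4)
B = 161/516 (B = -34/(-86) + 8/((-(-24)*(-4))) = -34*(-1/86) + 8/((-3*32)) = 17/43 + 8/(-96) = 17/43 + 8*(-1/96) = 17/43 - 1/12 = 161/516 ≈ 0.31202)
W(22)*(B - 31) = 4*(161/516 - 31) = 4*(-15835/516) = -15835/129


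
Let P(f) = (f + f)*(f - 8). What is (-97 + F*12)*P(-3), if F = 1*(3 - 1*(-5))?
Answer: -66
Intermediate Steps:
P(f) = 2*f*(-8 + f) (P(f) = (2*f)*(-8 + f) = 2*f*(-8 + f))
F = 8 (F = 1*(3 + 5) = 1*8 = 8)
(-97 + F*12)*P(-3) = (-97 + 8*12)*(2*(-3)*(-8 - 3)) = (-97 + 96)*(2*(-3)*(-11)) = -1*66 = -66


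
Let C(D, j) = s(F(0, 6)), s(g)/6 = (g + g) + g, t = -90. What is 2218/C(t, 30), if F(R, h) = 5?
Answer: 1109/45 ≈ 24.644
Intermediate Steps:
s(g) = 18*g (s(g) = 6*((g + g) + g) = 6*(2*g + g) = 6*(3*g) = 18*g)
C(D, j) = 90 (C(D, j) = 18*5 = 90)
2218/C(t, 30) = 2218/90 = 2218*(1/90) = 1109/45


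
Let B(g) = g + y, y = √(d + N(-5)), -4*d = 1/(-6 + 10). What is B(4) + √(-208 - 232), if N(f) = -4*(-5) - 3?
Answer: 4 + √271/4 + 2*I*√110 ≈ 8.1155 + 20.976*I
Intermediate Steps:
d = -1/16 (d = -1/(4*(-6 + 10)) = -¼/4 = -¼*¼ = -1/16 ≈ -0.062500)
N(f) = 17 (N(f) = 20 - 3 = 17)
y = √271/4 (y = √(-1/16 + 17) = √(271/16) = √271/4 ≈ 4.1155)
B(g) = g + √271/4
B(4) + √(-208 - 232) = (4 + √271/4) + √(-208 - 232) = (4 + √271/4) + √(-440) = (4 + √271/4) + 2*I*√110 = 4 + √271/4 + 2*I*√110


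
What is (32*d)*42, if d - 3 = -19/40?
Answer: 16968/5 ≈ 3393.6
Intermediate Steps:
d = 101/40 (d = 3 - 19/40 = 101/40 ≈ 2.5250)
(32*d)*42 = (32*(101/40))*42 = (404/5)*42 = 16968/5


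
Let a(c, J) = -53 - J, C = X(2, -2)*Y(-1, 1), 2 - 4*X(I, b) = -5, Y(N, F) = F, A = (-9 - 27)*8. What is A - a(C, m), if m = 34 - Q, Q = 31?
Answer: -232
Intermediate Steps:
A = -288 (A = -36*8 = -288)
X(I, b) = 7/4 (X(I, b) = ½ - ¼*(-5) = ½ + 5/4 = 7/4)
C = 7/4 (C = (7/4)*1 = 7/4 ≈ 1.7500)
m = 3 (m = 34 - 1*31 = 34 - 31 = 3)
A - a(C, m) = -288 - (-53 - 1*3) = -288 - (-53 - 3) = -288 - 1*(-56) = -288 + 56 = -232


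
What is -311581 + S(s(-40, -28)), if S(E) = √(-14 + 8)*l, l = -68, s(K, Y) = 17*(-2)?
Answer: -311581 - 68*I*√6 ≈ -3.1158e+5 - 166.57*I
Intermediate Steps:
s(K, Y) = -34
S(E) = -68*I*√6 (S(E) = √(-14 + 8)*(-68) = √(-6)*(-68) = (I*√6)*(-68) = -68*I*√6)
-311581 + S(s(-40, -28)) = -311581 - 68*I*√6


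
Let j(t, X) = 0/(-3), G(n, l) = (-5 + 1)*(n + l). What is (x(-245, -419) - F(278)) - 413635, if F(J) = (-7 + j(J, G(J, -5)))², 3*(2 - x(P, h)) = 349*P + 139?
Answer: -1155680/3 ≈ -3.8523e+5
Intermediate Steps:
x(P, h) = -133/3 - 349*P/3 (x(P, h) = 2 - (349*P + 139)/3 = 2 - (139 + 349*P)/3 = 2 + (-139/3 - 349*P/3) = -133/3 - 349*P/3)
G(n, l) = -4*l - 4*n (G(n, l) = -4*(l + n) = -4*l - 4*n)
j(t, X) = 0 (j(t, X) = 0*(-⅓) = 0)
F(J) = 49 (F(J) = (-7 + 0)² = (-7)² = 49)
(x(-245, -419) - F(278)) - 413635 = ((-133/3 - 349/3*(-245)) - 1*49) - 413635 = ((-133/3 + 85505/3) - 49) - 413635 = (85372/3 - 49) - 413635 = 85225/3 - 413635 = -1155680/3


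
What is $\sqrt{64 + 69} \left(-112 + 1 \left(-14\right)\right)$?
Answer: $- 126 \sqrt{133} \approx -1453.1$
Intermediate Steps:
$\sqrt{64 + 69} \left(-112 + 1 \left(-14\right)\right) = \sqrt{133} \left(-112 - 14\right) = \sqrt{133} \left(-126\right) = - 126 \sqrt{133}$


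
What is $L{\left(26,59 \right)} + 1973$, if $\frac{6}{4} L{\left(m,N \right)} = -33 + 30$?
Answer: $1971$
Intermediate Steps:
$L{\left(m,N \right)} = -2$ ($L{\left(m,N \right)} = \frac{2 \left(-33 + 30\right)}{3} = \frac{2}{3} \left(-3\right) = -2$)
$L{\left(26,59 \right)} + 1973 = -2 + 1973 = 1971$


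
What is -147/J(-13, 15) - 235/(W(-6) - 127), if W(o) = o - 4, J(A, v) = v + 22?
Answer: -11444/5069 ≈ -2.2576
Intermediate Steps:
J(A, v) = 22 + v
W(o) = -4 + o
-147/J(-13, 15) - 235/(W(-6) - 127) = -147/(22 + 15) - 235/((-4 - 6) - 127) = -147/37 - 235/(-10 - 127) = -147*1/37 - 235/(-137) = -147/37 - 235*(-1/137) = -147/37 + 235/137 = -11444/5069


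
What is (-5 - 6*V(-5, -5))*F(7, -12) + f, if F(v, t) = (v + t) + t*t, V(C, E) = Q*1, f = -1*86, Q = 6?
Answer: -5785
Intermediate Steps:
f = -86
V(C, E) = 6 (V(C, E) = 6*1 = 6)
F(v, t) = t + v + t² (F(v, t) = (t + v) + t² = t + v + t²)
(-5 - 6*V(-5, -5))*F(7, -12) + f = (-5 - 6*6)*(-12 + 7 + (-12)²) - 86 = (-5 - 36)*(-12 + 7 + 144) - 86 = -41*139 - 86 = -5699 - 86 = -5785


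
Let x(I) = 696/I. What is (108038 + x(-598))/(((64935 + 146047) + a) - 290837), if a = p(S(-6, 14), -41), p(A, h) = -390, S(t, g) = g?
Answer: -32303014/23993255 ≈ -1.3463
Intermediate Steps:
a = -390
(108038 + x(-598))/(((64935 + 146047) + a) - 290837) = (108038 + 696/(-598))/(((64935 + 146047) - 390) - 290837) = (108038 + 696*(-1/598))/((210982 - 390) - 290837) = (108038 - 348/299)/(210592 - 290837) = (32303014/299)/(-80245) = (32303014/299)*(-1/80245) = -32303014/23993255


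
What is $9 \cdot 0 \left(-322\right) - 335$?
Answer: $-335$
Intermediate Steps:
$9 \cdot 0 \left(-322\right) - 335 = 0 \left(-322\right) - 335 = 0 - 335 = -335$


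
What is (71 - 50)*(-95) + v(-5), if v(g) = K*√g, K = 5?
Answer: -1995 + 5*I*√5 ≈ -1995.0 + 11.18*I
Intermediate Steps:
v(g) = 5*√g
(71 - 50)*(-95) + v(-5) = (71 - 50)*(-95) + 5*√(-5) = 21*(-95) + 5*(I*√5) = -1995 + 5*I*√5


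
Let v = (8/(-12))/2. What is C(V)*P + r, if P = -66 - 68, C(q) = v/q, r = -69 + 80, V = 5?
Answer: 299/15 ≈ 19.933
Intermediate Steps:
v = -⅓ (v = (8*(-1/12))*(½) = -⅔*½ = -⅓ ≈ -0.33333)
r = 11
C(q) = -1/(3*q)
P = -134
C(V)*P + r = -⅓/5*(-134) + 11 = -⅓*⅕*(-134) + 11 = -1/15*(-134) + 11 = 134/15 + 11 = 299/15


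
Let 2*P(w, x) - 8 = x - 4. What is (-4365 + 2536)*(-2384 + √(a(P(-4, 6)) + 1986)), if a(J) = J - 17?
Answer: 4360336 - 1829*√1974 ≈ 4.2791e+6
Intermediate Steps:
P(w, x) = 2 + x/2 (P(w, x) = 4 + (x - 4)/2 = 4 + (-4 + x)/2 = 4 + (-2 + x/2) = 2 + x/2)
a(J) = -17 + J
(-4365 + 2536)*(-2384 + √(a(P(-4, 6)) + 1986)) = (-4365 + 2536)*(-2384 + √((-17 + (2 + (½)*6)) + 1986)) = -1829*(-2384 + √((-17 + (2 + 3)) + 1986)) = -1829*(-2384 + √((-17 + 5) + 1986)) = -1829*(-2384 + √(-12 + 1986)) = -1829*(-2384 + √1974) = 4360336 - 1829*√1974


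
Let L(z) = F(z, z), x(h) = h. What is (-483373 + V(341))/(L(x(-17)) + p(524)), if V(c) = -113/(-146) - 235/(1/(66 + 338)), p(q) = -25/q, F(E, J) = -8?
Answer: 22121599270/307841 ≈ 71861.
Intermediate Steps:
L(z) = -8
V(c) = -13861127/146 (V(c) = -113*(-1/146) - 235/(1/404) = 113/146 - 235/1/404 = 113/146 - 235*404 = 113/146 - 94940 = -13861127/146)
(-483373 + V(341))/(L(x(-17)) + p(524)) = (-483373 - 13861127/146)/(-8 - 25/524) = -84433585/(146*(-8 - 25*1/524)) = -84433585/(146*(-8 - 25/524)) = -84433585/(146*(-4217/524)) = -84433585/146*(-524/4217) = 22121599270/307841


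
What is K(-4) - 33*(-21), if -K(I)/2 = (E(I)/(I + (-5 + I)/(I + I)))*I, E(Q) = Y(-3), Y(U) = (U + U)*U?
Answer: 14787/23 ≈ 642.91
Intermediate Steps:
Y(U) = 2*U**2 (Y(U) = (2*U)*U = 2*U**2)
E(Q) = 18 (E(Q) = 2*(-3)**2 = 2*9 = 18)
K(I) = -36*I/(I + (-5 + I)/(2*I)) (K(I) = -2*18/(I + (-5 + I)/(I + I))*I = -2*18/(I + (-5 + I)/((2*I)))*I = -2*18/(I + (-5 + I)*(1/(2*I)))*I = -2*18/(I + (-5 + I)/(2*I))*I = -36*I/(I + (-5 + I)/(2*I)))
K(-4) - 33*(-21) = -72*(-4)**2/(-5 - 4 + 2*(-4)**2) - 33*(-21) = -72*16/(-5 - 4 + 2*16) + 693 = -72*16/(-5 - 4 + 32) + 693 = -72*16/23 + 693 = -72*16*1/23 + 693 = -1152/23 + 693 = 14787/23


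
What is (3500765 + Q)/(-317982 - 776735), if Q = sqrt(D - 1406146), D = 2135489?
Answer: -3500765/1094717 - sqrt(729343)/1094717 ≈ -3.1987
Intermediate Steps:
Q = sqrt(729343) (Q = sqrt(2135489 - 1406146) = sqrt(729343) ≈ 854.02)
(3500765 + Q)/(-317982 - 776735) = (3500765 + sqrt(729343))/(-317982 - 776735) = (3500765 + sqrt(729343))/(-1094717) = (3500765 + sqrt(729343))*(-1/1094717) = -3500765/1094717 - sqrt(729343)/1094717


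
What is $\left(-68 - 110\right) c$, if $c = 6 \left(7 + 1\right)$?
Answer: $-8544$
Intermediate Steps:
$c = 48$ ($c = 6 \cdot 8 = 48$)
$\left(-68 - 110\right) c = \left(-68 - 110\right) 48 = \left(-178\right) 48 = -8544$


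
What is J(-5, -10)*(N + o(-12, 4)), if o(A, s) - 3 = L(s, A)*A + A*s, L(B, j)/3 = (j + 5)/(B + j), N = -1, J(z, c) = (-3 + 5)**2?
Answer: -310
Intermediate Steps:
J(z, c) = 4 (J(z, c) = 2**2 = 4)
L(B, j) = 3*(5 + j)/(B + j) (L(B, j) = 3*((j + 5)/(B + j)) = 3*((5 + j)/(B + j)) = 3*(5 + j)/(B + j))
o(A, s) = 3 + A*s + 3*A*(5 + A)/(A + s) (o(A, s) = 3 + ((3*(5 + A)/(s + A))*A + A*s) = 3 + ((3*(5 + A)/(A + s))*A + A*s) = 3 + (3*A*(5 + A)/(A + s) + A*s) = 3 + (A*s + 3*A*(5 + A)/(A + s)) = 3 + A*s + 3*A*(5 + A)/(A + s))
J(-5, -10)*(N + o(-12, 4)) = 4*(-1 + ((3 - 12*4)*(-12 + 4) + 3*(-12)*(5 - 12))/(-12 + 4)) = 4*(-1 + ((3 - 48)*(-8) + 3*(-12)*(-7))/(-8)) = 4*(-1 - (-45*(-8) + 252)/8) = 4*(-1 - (360 + 252)/8) = 4*(-1 - 1/8*612) = 4*(-1 - 153/2) = 4*(-155/2) = -310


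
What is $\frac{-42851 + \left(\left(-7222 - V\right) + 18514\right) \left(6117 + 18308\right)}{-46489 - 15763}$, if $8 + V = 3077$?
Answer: $- \frac{50200981}{15563} \approx -3225.7$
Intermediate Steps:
$V = 3069$ ($V = -8 + 3077 = 3069$)
$\frac{-42851 + \left(\left(-7222 - V\right) + 18514\right) \left(6117 + 18308\right)}{-46489 - 15763} = \frac{-42851 + \left(\left(-7222 - 3069\right) + 18514\right) \left(6117 + 18308\right)}{-46489 - 15763} = \frac{-42851 + \left(\left(-7222 - 3069\right) + 18514\right) 24425}{-62252} = \left(-42851 + \left(-10291 + 18514\right) 24425\right) \left(- \frac{1}{62252}\right) = \left(-42851 + 8223 \cdot 24425\right) \left(- \frac{1}{62252}\right) = \left(-42851 + 200846775\right) \left(- \frac{1}{62252}\right) = 200803924 \left(- \frac{1}{62252}\right) = - \frac{50200981}{15563}$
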